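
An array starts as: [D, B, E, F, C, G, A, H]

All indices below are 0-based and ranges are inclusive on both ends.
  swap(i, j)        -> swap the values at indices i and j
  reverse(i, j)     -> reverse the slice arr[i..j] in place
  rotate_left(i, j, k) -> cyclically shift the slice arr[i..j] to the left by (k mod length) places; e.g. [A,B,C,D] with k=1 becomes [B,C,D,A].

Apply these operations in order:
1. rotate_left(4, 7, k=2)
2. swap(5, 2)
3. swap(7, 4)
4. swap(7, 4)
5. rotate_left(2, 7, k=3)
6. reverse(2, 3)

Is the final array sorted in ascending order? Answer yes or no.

After 1 (rotate_left(4, 7, k=2)): [D, B, E, F, A, H, C, G]
After 2 (swap(5, 2)): [D, B, H, F, A, E, C, G]
After 3 (swap(7, 4)): [D, B, H, F, G, E, C, A]
After 4 (swap(7, 4)): [D, B, H, F, A, E, C, G]
After 5 (rotate_left(2, 7, k=3)): [D, B, E, C, G, H, F, A]
After 6 (reverse(2, 3)): [D, B, C, E, G, H, F, A]

Answer: no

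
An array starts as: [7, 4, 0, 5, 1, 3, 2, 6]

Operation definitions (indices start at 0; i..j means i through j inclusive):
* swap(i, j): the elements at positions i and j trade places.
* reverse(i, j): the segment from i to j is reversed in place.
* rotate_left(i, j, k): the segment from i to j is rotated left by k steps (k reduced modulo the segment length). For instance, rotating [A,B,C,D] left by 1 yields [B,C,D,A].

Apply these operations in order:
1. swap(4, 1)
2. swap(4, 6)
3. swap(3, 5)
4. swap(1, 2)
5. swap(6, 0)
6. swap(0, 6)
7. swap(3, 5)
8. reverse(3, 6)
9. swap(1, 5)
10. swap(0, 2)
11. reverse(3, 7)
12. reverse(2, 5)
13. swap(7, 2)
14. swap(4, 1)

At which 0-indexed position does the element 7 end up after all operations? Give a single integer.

Answer: 5

Derivation:
After 1 (swap(4, 1)): [7, 1, 0, 5, 4, 3, 2, 6]
After 2 (swap(4, 6)): [7, 1, 0, 5, 2, 3, 4, 6]
After 3 (swap(3, 5)): [7, 1, 0, 3, 2, 5, 4, 6]
After 4 (swap(1, 2)): [7, 0, 1, 3, 2, 5, 4, 6]
After 5 (swap(6, 0)): [4, 0, 1, 3, 2, 5, 7, 6]
After 6 (swap(0, 6)): [7, 0, 1, 3, 2, 5, 4, 6]
After 7 (swap(3, 5)): [7, 0, 1, 5, 2, 3, 4, 6]
After 8 (reverse(3, 6)): [7, 0, 1, 4, 3, 2, 5, 6]
After 9 (swap(1, 5)): [7, 2, 1, 4, 3, 0, 5, 6]
After 10 (swap(0, 2)): [1, 2, 7, 4, 3, 0, 5, 6]
After 11 (reverse(3, 7)): [1, 2, 7, 6, 5, 0, 3, 4]
After 12 (reverse(2, 5)): [1, 2, 0, 5, 6, 7, 3, 4]
After 13 (swap(7, 2)): [1, 2, 4, 5, 6, 7, 3, 0]
After 14 (swap(4, 1)): [1, 6, 4, 5, 2, 7, 3, 0]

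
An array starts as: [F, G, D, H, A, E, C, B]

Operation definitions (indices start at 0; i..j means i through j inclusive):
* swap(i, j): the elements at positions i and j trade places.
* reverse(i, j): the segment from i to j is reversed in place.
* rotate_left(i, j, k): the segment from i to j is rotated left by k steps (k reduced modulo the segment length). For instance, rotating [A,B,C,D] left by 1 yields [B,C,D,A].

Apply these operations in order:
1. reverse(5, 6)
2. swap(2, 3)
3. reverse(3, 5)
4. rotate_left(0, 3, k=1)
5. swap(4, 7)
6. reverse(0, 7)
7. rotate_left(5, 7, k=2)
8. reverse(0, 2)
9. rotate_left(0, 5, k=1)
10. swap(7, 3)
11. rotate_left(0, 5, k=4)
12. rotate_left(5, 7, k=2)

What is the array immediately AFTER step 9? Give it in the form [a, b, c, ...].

Answer: [E, A, B, F, G, D, C, H]

Derivation:
After 1 (reverse(5, 6)): [F, G, D, H, A, C, E, B]
After 2 (swap(2, 3)): [F, G, H, D, A, C, E, B]
After 3 (reverse(3, 5)): [F, G, H, C, A, D, E, B]
After 4 (rotate_left(0, 3, k=1)): [G, H, C, F, A, D, E, B]
After 5 (swap(4, 7)): [G, H, C, F, B, D, E, A]
After 6 (reverse(0, 7)): [A, E, D, B, F, C, H, G]
After 7 (rotate_left(5, 7, k=2)): [A, E, D, B, F, G, C, H]
After 8 (reverse(0, 2)): [D, E, A, B, F, G, C, H]
After 9 (rotate_left(0, 5, k=1)): [E, A, B, F, G, D, C, H]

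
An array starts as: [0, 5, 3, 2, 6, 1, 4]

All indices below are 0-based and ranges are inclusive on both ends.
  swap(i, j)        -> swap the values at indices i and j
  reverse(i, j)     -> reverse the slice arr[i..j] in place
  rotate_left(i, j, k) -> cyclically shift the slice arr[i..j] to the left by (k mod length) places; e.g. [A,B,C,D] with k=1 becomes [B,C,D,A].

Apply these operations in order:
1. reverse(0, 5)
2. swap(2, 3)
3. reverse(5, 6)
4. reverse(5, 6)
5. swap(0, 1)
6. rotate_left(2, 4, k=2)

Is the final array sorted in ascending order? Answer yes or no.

Answer: no

Derivation:
After 1 (reverse(0, 5)): [1, 6, 2, 3, 5, 0, 4]
After 2 (swap(2, 3)): [1, 6, 3, 2, 5, 0, 4]
After 3 (reverse(5, 6)): [1, 6, 3, 2, 5, 4, 0]
After 4 (reverse(5, 6)): [1, 6, 3, 2, 5, 0, 4]
After 5 (swap(0, 1)): [6, 1, 3, 2, 5, 0, 4]
After 6 (rotate_left(2, 4, k=2)): [6, 1, 5, 3, 2, 0, 4]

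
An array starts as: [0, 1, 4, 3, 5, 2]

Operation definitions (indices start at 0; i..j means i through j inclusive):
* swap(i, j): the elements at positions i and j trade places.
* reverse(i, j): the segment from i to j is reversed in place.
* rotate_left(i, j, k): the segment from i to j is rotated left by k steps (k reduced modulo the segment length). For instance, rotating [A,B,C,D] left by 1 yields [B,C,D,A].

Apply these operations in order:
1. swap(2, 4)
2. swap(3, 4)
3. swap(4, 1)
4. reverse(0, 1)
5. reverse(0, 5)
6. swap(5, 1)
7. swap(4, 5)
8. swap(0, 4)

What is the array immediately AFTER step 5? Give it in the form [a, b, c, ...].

After 1 (swap(2, 4)): [0, 1, 5, 3, 4, 2]
After 2 (swap(3, 4)): [0, 1, 5, 4, 3, 2]
After 3 (swap(4, 1)): [0, 3, 5, 4, 1, 2]
After 4 (reverse(0, 1)): [3, 0, 5, 4, 1, 2]
After 5 (reverse(0, 5)): [2, 1, 4, 5, 0, 3]

Answer: [2, 1, 4, 5, 0, 3]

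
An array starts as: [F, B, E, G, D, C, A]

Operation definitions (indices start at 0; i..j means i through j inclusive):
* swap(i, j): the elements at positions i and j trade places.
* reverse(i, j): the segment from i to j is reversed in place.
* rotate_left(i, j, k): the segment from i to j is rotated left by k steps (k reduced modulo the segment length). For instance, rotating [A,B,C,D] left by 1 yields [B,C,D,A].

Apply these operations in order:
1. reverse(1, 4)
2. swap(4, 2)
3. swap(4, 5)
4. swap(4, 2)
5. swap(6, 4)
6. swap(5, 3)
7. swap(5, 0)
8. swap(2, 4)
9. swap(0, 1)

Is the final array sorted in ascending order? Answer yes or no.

Answer: no

Derivation:
After 1 (reverse(1, 4)): [F, D, G, E, B, C, A]
After 2 (swap(4, 2)): [F, D, B, E, G, C, A]
After 3 (swap(4, 5)): [F, D, B, E, C, G, A]
After 4 (swap(4, 2)): [F, D, C, E, B, G, A]
After 5 (swap(6, 4)): [F, D, C, E, A, G, B]
After 6 (swap(5, 3)): [F, D, C, G, A, E, B]
After 7 (swap(5, 0)): [E, D, C, G, A, F, B]
After 8 (swap(2, 4)): [E, D, A, G, C, F, B]
After 9 (swap(0, 1)): [D, E, A, G, C, F, B]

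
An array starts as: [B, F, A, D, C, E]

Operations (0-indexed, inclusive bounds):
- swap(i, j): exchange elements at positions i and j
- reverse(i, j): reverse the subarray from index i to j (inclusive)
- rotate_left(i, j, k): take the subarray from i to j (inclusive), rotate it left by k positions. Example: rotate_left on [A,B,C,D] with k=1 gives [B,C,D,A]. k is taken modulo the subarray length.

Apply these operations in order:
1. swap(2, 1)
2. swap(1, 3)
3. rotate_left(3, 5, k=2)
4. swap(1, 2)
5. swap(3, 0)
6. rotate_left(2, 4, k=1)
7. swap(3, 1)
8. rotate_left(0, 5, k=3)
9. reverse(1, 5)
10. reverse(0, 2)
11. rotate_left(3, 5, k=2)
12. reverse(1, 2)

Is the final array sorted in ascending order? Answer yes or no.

Answer: no

Derivation:
After 1 (swap(2, 1)): [B, A, F, D, C, E]
After 2 (swap(1, 3)): [B, D, F, A, C, E]
After 3 (rotate_left(3, 5, k=2)): [B, D, F, E, A, C]
After 4 (swap(1, 2)): [B, F, D, E, A, C]
After 5 (swap(3, 0)): [E, F, D, B, A, C]
After 6 (rotate_left(2, 4, k=1)): [E, F, B, A, D, C]
After 7 (swap(3, 1)): [E, A, B, F, D, C]
After 8 (rotate_left(0, 5, k=3)): [F, D, C, E, A, B]
After 9 (reverse(1, 5)): [F, B, A, E, C, D]
After 10 (reverse(0, 2)): [A, B, F, E, C, D]
After 11 (rotate_left(3, 5, k=2)): [A, B, F, D, E, C]
After 12 (reverse(1, 2)): [A, F, B, D, E, C]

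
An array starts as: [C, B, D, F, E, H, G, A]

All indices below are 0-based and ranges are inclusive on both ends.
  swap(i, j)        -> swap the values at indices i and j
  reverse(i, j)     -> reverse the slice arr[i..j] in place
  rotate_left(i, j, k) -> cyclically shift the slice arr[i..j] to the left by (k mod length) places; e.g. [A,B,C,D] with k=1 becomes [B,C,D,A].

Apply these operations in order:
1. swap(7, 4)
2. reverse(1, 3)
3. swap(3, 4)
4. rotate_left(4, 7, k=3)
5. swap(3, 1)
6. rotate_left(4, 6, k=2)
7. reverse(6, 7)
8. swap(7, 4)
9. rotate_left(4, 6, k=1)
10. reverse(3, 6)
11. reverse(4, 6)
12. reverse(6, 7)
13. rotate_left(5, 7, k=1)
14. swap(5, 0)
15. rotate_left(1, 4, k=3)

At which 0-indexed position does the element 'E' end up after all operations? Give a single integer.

After 1 (swap(7, 4)): [C, B, D, F, A, H, G, E]
After 2 (reverse(1, 3)): [C, F, D, B, A, H, G, E]
After 3 (swap(3, 4)): [C, F, D, A, B, H, G, E]
After 4 (rotate_left(4, 7, k=3)): [C, F, D, A, E, B, H, G]
After 5 (swap(3, 1)): [C, A, D, F, E, B, H, G]
After 6 (rotate_left(4, 6, k=2)): [C, A, D, F, H, E, B, G]
After 7 (reverse(6, 7)): [C, A, D, F, H, E, G, B]
After 8 (swap(7, 4)): [C, A, D, F, B, E, G, H]
After 9 (rotate_left(4, 6, k=1)): [C, A, D, F, E, G, B, H]
After 10 (reverse(3, 6)): [C, A, D, B, G, E, F, H]
After 11 (reverse(4, 6)): [C, A, D, B, F, E, G, H]
After 12 (reverse(6, 7)): [C, A, D, B, F, E, H, G]
After 13 (rotate_left(5, 7, k=1)): [C, A, D, B, F, H, G, E]
After 14 (swap(5, 0)): [H, A, D, B, F, C, G, E]
After 15 (rotate_left(1, 4, k=3)): [H, F, A, D, B, C, G, E]

Answer: 7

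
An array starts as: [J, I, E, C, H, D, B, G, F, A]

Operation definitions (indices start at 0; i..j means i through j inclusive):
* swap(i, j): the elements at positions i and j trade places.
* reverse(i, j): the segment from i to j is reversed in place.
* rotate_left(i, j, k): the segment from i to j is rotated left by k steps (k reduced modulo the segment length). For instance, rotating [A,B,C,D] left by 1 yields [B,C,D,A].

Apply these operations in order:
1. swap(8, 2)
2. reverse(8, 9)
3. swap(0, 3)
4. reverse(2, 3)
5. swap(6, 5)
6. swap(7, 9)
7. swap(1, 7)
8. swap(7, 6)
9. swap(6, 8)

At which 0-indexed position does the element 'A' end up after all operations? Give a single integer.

After 1 (swap(8, 2)): [J, I, F, C, H, D, B, G, E, A]
After 2 (reverse(8, 9)): [J, I, F, C, H, D, B, G, A, E]
After 3 (swap(0, 3)): [C, I, F, J, H, D, B, G, A, E]
After 4 (reverse(2, 3)): [C, I, J, F, H, D, B, G, A, E]
After 5 (swap(6, 5)): [C, I, J, F, H, B, D, G, A, E]
After 6 (swap(7, 9)): [C, I, J, F, H, B, D, E, A, G]
After 7 (swap(1, 7)): [C, E, J, F, H, B, D, I, A, G]
After 8 (swap(7, 6)): [C, E, J, F, H, B, I, D, A, G]
After 9 (swap(6, 8)): [C, E, J, F, H, B, A, D, I, G]

Answer: 6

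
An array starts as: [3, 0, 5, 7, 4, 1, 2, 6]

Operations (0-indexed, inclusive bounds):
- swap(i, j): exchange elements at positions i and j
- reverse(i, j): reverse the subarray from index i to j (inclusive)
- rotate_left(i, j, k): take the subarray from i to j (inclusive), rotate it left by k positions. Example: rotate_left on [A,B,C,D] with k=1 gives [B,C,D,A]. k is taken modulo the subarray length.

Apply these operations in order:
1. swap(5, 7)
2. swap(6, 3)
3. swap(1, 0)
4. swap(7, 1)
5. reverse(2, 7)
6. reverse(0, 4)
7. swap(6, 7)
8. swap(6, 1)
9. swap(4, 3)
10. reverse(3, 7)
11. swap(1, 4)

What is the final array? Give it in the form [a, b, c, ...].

Answer: [6, 7, 3, 2, 5, 4, 1, 0]

Derivation:
After 1 (swap(5, 7)): [3, 0, 5, 7, 4, 6, 2, 1]
After 2 (swap(6, 3)): [3, 0, 5, 2, 4, 6, 7, 1]
After 3 (swap(1, 0)): [0, 3, 5, 2, 4, 6, 7, 1]
After 4 (swap(7, 1)): [0, 1, 5, 2, 4, 6, 7, 3]
After 5 (reverse(2, 7)): [0, 1, 3, 7, 6, 4, 2, 5]
After 6 (reverse(0, 4)): [6, 7, 3, 1, 0, 4, 2, 5]
After 7 (swap(6, 7)): [6, 7, 3, 1, 0, 4, 5, 2]
After 8 (swap(6, 1)): [6, 5, 3, 1, 0, 4, 7, 2]
After 9 (swap(4, 3)): [6, 5, 3, 0, 1, 4, 7, 2]
After 10 (reverse(3, 7)): [6, 5, 3, 2, 7, 4, 1, 0]
After 11 (swap(1, 4)): [6, 7, 3, 2, 5, 4, 1, 0]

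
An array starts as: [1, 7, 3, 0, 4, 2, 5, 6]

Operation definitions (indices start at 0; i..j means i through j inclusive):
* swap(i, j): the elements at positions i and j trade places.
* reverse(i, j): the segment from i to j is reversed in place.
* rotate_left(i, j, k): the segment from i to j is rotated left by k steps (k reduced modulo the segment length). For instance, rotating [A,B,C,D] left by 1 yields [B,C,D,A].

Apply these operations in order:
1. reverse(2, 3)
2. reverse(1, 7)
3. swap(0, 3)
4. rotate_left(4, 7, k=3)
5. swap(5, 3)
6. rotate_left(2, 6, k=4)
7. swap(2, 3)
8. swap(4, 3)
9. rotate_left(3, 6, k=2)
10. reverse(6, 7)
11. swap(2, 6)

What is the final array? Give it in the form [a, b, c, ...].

After 1 (reverse(2, 3)): [1, 7, 0, 3, 4, 2, 5, 6]
After 2 (reverse(1, 7)): [1, 6, 5, 2, 4, 3, 0, 7]
After 3 (swap(0, 3)): [2, 6, 5, 1, 4, 3, 0, 7]
After 4 (rotate_left(4, 7, k=3)): [2, 6, 5, 1, 7, 4, 3, 0]
After 5 (swap(5, 3)): [2, 6, 5, 4, 7, 1, 3, 0]
After 6 (rotate_left(2, 6, k=4)): [2, 6, 3, 5, 4, 7, 1, 0]
After 7 (swap(2, 3)): [2, 6, 5, 3, 4, 7, 1, 0]
After 8 (swap(4, 3)): [2, 6, 5, 4, 3, 7, 1, 0]
After 9 (rotate_left(3, 6, k=2)): [2, 6, 5, 7, 1, 4, 3, 0]
After 10 (reverse(6, 7)): [2, 6, 5, 7, 1, 4, 0, 3]
After 11 (swap(2, 6)): [2, 6, 0, 7, 1, 4, 5, 3]

Answer: [2, 6, 0, 7, 1, 4, 5, 3]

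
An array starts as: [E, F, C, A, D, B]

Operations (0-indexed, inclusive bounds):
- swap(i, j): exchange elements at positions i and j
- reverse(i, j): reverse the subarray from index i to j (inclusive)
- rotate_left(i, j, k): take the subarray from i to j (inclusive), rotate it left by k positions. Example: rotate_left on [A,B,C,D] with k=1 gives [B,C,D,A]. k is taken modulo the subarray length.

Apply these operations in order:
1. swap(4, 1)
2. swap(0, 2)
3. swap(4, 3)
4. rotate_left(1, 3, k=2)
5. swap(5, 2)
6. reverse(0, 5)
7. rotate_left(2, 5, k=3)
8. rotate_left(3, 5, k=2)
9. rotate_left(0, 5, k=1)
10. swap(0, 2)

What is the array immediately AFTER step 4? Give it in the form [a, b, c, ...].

Answer: [C, F, D, E, A, B]

Derivation:
After 1 (swap(4, 1)): [E, D, C, A, F, B]
After 2 (swap(0, 2)): [C, D, E, A, F, B]
After 3 (swap(4, 3)): [C, D, E, F, A, B]
After 4 (rotate_left(1, 3, k=2)): [C, F, D, E, A, B]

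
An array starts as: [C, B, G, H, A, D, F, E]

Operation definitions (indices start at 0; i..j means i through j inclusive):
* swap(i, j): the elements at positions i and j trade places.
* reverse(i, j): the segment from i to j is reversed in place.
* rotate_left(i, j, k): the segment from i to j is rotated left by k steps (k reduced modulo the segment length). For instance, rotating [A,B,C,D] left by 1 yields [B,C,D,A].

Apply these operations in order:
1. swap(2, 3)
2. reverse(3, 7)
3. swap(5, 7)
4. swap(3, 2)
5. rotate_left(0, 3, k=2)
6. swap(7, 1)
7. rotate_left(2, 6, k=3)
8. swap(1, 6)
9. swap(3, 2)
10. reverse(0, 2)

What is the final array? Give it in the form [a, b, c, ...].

Answer: [A, F, E, G, C, B, D, H]

Derivation:
After 1 (swap(2, 3)): [C, B, H, G, A, D, F, E]
After 2 (reverse(3, 7)): [C, B, H, E, F, D, A, G]
After 3 (swap(5, 7)): [C, B, H, E, F, G, A, D]
After 4 (swap(3, 2)): [C, B, E, H, F, G, A, D]
After 5 (rotate_left(0, 3, k=2)): [E, H, C, B, F, G, A, D]
After 6 (swap(7, 1)): [E, D, C, B, F, G, A, H]
After 7 (rotate_left(2, 6, k=3)): [E, D, G, A, C, B, F, H]
After 8 (swap(1, 6)): [E, F, G, A, C, B, D, H]
After 9 (swap(3, 2)): [E, F, A, G, C, B, D, H]
After 10 (reverse(0, 2)): [A, F, E, G, C, B, D, H]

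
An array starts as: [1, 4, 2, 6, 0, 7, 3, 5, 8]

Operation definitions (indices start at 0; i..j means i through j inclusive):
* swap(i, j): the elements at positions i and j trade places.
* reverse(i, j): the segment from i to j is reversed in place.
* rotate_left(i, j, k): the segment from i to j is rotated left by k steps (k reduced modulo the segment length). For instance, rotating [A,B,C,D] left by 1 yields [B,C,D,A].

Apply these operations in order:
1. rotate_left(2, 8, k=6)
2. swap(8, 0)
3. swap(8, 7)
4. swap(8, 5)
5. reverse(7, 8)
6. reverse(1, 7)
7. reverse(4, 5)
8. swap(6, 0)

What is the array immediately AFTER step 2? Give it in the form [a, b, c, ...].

After 1 (rotate_left(2, 8, k=6)): [1, 4, 8, 2, 6, 0, 7, 3, 5]
After 2 (swap(8, 0)): [5, 4, 8, 2, 6, 0, 7, 3, 1]

Answer: [5, 4, 8, 2, 6, 0, 7, 3, 1]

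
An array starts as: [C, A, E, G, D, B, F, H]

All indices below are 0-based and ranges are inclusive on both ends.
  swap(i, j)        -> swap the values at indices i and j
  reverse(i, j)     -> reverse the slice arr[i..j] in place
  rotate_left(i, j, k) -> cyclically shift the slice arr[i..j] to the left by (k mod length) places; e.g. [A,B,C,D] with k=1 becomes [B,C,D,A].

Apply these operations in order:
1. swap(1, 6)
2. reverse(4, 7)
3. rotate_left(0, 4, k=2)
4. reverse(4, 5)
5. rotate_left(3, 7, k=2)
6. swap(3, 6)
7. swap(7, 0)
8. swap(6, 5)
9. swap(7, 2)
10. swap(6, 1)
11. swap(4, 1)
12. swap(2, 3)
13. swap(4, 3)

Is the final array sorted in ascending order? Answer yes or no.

After 1 (swap(1, 6)): [C, F, E, G, D, B, A, H]
After 2 (reverse(4, 7)): [C, F, E, G, H, A, B, D]
After 3 (rotate_left(0, 4, k=2)): [E, G, H, C, F, A, B, D]
After 4 (reverse(4, 5)): [E, G, H, C, A, F, B, D]
After 5 (rotate_left(3, 7, k=2)): [E, G, H, F, B, D, C, A]
After 6 (swap(3, 6)): [E, G, H, C, B, D, F, A]
After 7 (swap(7, 0)): [A, G, H, C, B, D, F, E]
After 8 (swap(6, 5)): [A, G, H, C, B, F, D, E]
After 9 (swap(7, 2)): [A, G, E, C, B, F, D, H]
After 10 (swap(6, 1)): [A, D, E, C, B, F, G, H]
After 11 (swap(4, 1)): [A, B, E, C, D, F, G, H]
After 12 (swap(2, 3)): [A, B, C, E, D, F, G, H]
After 13 (swap(4, 3)): [A, B, C, D, E, F, G, H]

Answer: yes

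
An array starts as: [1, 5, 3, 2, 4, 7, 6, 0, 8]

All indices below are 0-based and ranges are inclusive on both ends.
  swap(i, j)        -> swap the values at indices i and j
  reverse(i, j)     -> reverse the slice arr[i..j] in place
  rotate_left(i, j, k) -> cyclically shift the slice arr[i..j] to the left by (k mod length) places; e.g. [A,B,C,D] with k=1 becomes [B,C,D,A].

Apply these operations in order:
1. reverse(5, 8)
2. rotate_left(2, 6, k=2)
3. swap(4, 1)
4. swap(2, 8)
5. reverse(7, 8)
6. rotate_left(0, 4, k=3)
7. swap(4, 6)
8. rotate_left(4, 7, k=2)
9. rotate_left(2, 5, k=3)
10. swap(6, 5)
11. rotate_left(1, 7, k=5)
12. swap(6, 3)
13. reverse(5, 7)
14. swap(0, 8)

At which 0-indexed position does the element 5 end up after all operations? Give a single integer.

Answer: 6

Derivation:
After 1 (reverse(5, 8)): [1, 5, 3, 2, 4, 8, 0, 6, 7]
After 2 (rotate_left(2, 6, k=2)): [1, 5, 4, 8, 0, 3, 2, 6, 7]
After 3 (swap(4, 1)): [1, 0, 4, 8, 5, 3, 2, 6, 7]
After 4 (swap(2, 8)): [1, 0, 7, 8, 5, 3, 2, 6, 4]
After 5 (reverse(7, 8)): [1, 0, 7, 8, 5, 3, 2, 4, 6]
After 6 (rotate_left(0, 4, k=3)): [8, 5, 1, 0, 7, 3, 2, 4, 6]
After 7 (swap(4, 6)): [8, 5, 1, 0, 2, 3, 7, 4, 6]
After 8 (rotate_left(4, 7, k=2)): [8, 5, 1, 0, 7, 4, 2, 3, 6]
After 9 (rotate_left(2, 5, k=3)): [8, 5, 4, 1, 0, 7, 2, 3, 6]
After 10 (swap(6, 5)): [8, 5, 4, 1, 0, 2, 7, 3, 6]
After 11 (rotate_left(1, 7, k=5)): [8, 7, 3, 5, 4, 1, 0, 2, 6]
After 12 (swap(6, 3)): [8, 7, 3, 0, 4, 1, 5, 2, 6]
After 13 (reverse(5, 7)): [8, 7, 3, 0, 4, 2, 5, 1, 6]
After 14 (swap(0, 8)): [6, 7, 3, 0, 4, 2, 5, 1, 8]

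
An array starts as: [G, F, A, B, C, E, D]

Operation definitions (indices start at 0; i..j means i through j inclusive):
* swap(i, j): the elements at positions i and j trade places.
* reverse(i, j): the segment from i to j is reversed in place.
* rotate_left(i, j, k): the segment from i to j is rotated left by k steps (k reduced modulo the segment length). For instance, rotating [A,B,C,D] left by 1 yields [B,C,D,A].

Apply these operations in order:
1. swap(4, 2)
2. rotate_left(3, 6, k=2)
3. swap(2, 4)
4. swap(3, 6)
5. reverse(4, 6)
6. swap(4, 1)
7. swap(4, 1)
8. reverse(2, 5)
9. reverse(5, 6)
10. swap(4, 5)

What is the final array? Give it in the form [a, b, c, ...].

Answer: [G, F, B, E, C, A, D]

Derivation:
After 1 (swap(4, 2)): [G, F, C, B, A, E, D]
After 2 (rotate_left(3, 6, k=2)): [G, F, C, E, D, B, A]
After 3 (swap(2, 4)): [G, F, D, E, C, B, A]
After 4 (swap(3, 6)): [G, F, D, A, C, B, E]
After 5 (reverse(4, 6)): [G, F, D, A, E, B, C]
After 6 (swap(4, 1)): [G, E, D, A, F, B, C]
After 7 (swap(4, 1)): [G, F, D, A, E, B, C]
After 8 (reverse(2, 5)): [G, F, B, E, A, D, C]
After 9 (reverse(5, 6)): [G, F, B, E, A, C, D]
After 10 (swap(4, 5)): [G, F, B, E, C, A, D]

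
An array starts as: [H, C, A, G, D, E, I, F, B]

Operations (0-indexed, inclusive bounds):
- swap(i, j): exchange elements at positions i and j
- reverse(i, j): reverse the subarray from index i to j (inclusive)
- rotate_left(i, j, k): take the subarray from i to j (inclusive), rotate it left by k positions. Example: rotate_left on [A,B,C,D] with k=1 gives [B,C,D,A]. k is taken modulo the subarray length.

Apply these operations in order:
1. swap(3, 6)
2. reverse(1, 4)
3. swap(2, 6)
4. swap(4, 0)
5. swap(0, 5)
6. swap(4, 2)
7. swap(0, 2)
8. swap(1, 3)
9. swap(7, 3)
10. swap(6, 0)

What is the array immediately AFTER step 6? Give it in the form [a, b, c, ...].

Answer: [E, D, H, A, G, C, I, F, B]

Derivation:
After 1 (swap(3, 6)): [H, C, A, I, D, E, G, F, B]
After 2 (reverse(1, 4)): [H, D, I, A, C, E, G, F, B]
After 3 (swap(2, 6)): [H, D, G, A, C, E, I, F, B]
After 4 (swap(4, 0)): [C, D, G, A, H, E, I, F, B]
After 5 (swap(0, 5)): [E, D, G, A, H, C, I, F, B]
After 6 (swap(4, 2)): [E, D, H, A, G, C, I, F, B]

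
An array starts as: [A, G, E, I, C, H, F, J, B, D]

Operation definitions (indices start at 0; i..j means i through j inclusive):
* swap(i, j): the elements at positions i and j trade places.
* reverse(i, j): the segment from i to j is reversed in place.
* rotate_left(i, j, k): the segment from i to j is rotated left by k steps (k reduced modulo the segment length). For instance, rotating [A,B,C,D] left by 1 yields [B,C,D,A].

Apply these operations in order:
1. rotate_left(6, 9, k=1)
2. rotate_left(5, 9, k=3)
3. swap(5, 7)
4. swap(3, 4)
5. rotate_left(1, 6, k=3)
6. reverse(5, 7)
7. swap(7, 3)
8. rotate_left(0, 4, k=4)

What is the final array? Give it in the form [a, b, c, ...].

Answer: [G, A, I, H, E, D, C, F, J, B]

Derivation:
After 1 (rotate_left(6, 9, k=1)): [A, G, E, I, C, H, J, B, D, F]
After 2 (rotate_left(5, 9, k=3)): [A, G, E, I, C, D, F, H, J, B]
After 3 (swap(5, 7)): [A, G, E, I, C, H, F, D, J, B]
After 4 (swap(3, 4)): [A, G, E, C, I, H, F, D, J, B]
After 5 (rotate_left(1, 6, k=3)): [A, I, H, F, G, E, C, D, J, B]
After 6 (reverse(5, 7)): [A, I, H, F, G, D, C, E, J, B]
After 7 (swap(7, 3)): [A, I, H, E, G, D, C, F, J, B]
After 8 (rotate_left(0, 4, k=4)): [G, A, I, H, E, D, C, F, J, B]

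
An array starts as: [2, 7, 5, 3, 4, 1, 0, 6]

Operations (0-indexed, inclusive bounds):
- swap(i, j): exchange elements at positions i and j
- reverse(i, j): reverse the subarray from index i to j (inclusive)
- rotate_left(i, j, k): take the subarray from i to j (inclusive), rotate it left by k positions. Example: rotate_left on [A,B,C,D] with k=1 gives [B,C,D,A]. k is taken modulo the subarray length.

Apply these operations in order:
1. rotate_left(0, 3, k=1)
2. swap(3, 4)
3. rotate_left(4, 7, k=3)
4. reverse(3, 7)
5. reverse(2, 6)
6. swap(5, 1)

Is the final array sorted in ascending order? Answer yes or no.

After 1 (rotate_left(0, 3, k=1)): [7, 5, 3, 2, 4, 1, 0, 6]
After 2 (swap(3, 4)): [7, 5, 3, 4, 2, 1, 0, 6]
After 3 (rotate_left(4, 7, k=3)): [7, 5, 3, 4, 6, 2, 1, 0]
After 4 (reverse(3, 7)): [7, 5, 3, 0, 1, 2, 6, 4]
After 5 (reverse(2, 6)): [7, 5, 6, 2, 1, 0, 3, 4]
After 6 (swap(5, 1)): [7, 0, 6, 2, 1, 5, 3, 4]

Answer: no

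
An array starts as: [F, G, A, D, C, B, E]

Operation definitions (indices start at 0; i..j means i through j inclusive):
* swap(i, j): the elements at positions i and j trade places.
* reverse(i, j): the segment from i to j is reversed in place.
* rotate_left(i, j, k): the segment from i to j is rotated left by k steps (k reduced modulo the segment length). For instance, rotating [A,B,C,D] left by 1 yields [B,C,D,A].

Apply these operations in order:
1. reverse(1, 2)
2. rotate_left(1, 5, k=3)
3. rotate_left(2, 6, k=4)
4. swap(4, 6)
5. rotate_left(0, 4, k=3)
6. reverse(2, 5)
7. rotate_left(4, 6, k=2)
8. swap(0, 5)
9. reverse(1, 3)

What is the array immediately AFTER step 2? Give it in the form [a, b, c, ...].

After 1 (reverse(1, 2)): [F, A, G, D, C, B, E]
After 2 (rotate_left(1, 5, k=3)): [F, C, B, A, G, D, E]

Answer: [F, C, B, A, G, D, E]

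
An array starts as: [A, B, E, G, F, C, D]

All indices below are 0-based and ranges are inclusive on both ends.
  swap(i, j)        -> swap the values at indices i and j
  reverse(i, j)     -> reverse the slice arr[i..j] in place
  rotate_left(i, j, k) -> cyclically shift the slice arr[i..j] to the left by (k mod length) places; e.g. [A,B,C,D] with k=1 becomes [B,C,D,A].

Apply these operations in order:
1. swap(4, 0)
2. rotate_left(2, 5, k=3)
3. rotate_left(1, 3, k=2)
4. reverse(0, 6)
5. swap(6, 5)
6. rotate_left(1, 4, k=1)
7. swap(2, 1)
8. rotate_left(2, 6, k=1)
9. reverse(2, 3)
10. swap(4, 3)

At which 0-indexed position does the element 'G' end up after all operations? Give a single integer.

Answer: 6

Derivation:
After 1 (swap(4, 0)): [F, B, E, G, A, C, D]
After 2 (rotate_left(2, 5, k=3)): [F, B, C, E, G, A, D]
After 3 (rotate_left(1, 3, k=2)): [F, E, B, C, G, A, D]
After 4 (reverse(0, 6)): [D, A, G, C, B, E, F]
After 5 (swap(6, 5)): [D, A, G, C, B, F, E]
After 6 (rotate_left(1, 4, k=1)): [D, G, C, B, A, F, E]
After 7 (swap(2, 1)): [D, C, G, B, A, F, E]
After 8 (rotate_left(2, 6, k=1)): [D, C, B, A, F, E, G]
After 9 (reverse(2, 3)): [D, C, A, B, F, E, G]
After 10 (swap(4, 3)): [D, C, A, F, B, E, G]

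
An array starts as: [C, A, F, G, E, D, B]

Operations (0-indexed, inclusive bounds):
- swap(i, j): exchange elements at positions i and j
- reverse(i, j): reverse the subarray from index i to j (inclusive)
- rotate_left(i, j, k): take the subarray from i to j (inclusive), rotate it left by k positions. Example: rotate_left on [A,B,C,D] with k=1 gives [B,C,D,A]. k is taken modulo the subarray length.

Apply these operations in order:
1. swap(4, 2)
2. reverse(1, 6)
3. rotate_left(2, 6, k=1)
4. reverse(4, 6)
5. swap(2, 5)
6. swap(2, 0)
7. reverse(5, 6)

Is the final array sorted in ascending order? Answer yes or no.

Answer: no

Derivation:
After 1 (swap(4, 2)): [C, A, E, G, F, D, B]
After 2 (reverse(1, 6)): [C, B, D, F, G, E, A]
After 3 (rotate_left(2, 6, k=1)): [C, B, F, G, E, A, D]
After 4 (reverse(4, 6)): [C, B, F, G, D, A, E]
After 5 (swap(2, 5)): [C, B, A, G, D, F, E]
After 6 (swap(2, 0)): [A, B, C, G, D, F, E]
After 7 (reverse(5, 6)): [A, B, C, G, D, E, F]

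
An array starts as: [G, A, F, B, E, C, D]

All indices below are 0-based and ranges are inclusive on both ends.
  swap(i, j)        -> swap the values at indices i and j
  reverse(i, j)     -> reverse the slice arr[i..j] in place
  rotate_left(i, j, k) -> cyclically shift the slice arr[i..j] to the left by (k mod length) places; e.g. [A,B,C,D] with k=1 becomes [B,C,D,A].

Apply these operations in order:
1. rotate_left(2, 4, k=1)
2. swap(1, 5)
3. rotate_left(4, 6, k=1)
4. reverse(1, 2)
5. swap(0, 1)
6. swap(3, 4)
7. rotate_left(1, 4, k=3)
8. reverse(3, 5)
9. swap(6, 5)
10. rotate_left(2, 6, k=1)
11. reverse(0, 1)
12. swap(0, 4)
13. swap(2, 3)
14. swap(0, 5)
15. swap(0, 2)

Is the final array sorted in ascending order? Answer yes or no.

After 1 (rotate_left(2, 4, k=1)): [G, A, B, E, F, C, D]
After 2 (swap(1, 5)): [G, C, B, E, F, A, D]
After 3 (rotate_left(4, 6, k=1)): [G, C, B, E, A, D, F]
After 4 (reverse(1, 2)): [G, B, C, E, A, D, F]
After 5 (swap(0, 1)): [B, G, C, E, A, D, F]
After 6 (swap(3, 4)): [B, G, C, A, E, D, F]
After 7 (rotate_left(1, 4, k=3)): [B, E, G, C, A, D, F]
After 8 (reverse(3, 5)): [B, E, G, D, A, C, F]
After 9 (swap(6, 5)): [B, E, G, D, A, F, C]
After 10 (rotate_left(2, 6, k=1)): [B, E, D, A, F, C, G]
After 11 (reverse(0, 1)): [E, B, D, A, F, C, G]
After 12 (swap(0, 4)): [F, B, D, A, E, C, G]
After 13 (swap(2, 3)): [F, B, A, D, E, C, G]
After 14 (swap(0, 5)): [C, B, A, D, E, F, G]
After 15 (swap(0, 2)): [A, B, C, D, E, F, G]

Answer: yes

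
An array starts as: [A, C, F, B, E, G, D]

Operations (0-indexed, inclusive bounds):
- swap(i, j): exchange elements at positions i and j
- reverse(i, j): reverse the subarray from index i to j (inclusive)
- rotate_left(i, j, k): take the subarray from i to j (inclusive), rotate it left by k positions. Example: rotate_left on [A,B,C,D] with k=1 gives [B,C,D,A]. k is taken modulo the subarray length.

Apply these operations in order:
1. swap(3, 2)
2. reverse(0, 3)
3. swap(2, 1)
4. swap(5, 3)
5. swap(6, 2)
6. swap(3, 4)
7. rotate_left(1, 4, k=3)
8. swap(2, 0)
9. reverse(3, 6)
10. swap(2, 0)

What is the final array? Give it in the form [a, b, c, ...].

After 1 (swap(3, 2)): [A, C, B, F, E, G, D]
After 2 (reverse(0, 3)): [F, B, C, A, E, G, D]
After 3 (swap(2, 1)): [F, C, B, A, E, G, D]
After 4 (swap(5, 3)): [F, C, B, G, E, A, D]
After 5 (swap(6, 2)): [F, C, D, G, E, A, B]
After 6 (swap(3, 4)): [F, C, D, E, G, A, B]
After 7 (rotate_left(1, 4, k=3)): [F, G, C, D, E, A, B]
After 8 (swap(2, 0)): [C, G, F, D, E, A, B]
After 9 (reverse(3, 6)): [C, G, F, B, A, E, D]
After 10 (swap(2, 0)): [F, G, C, B, A, E, D]

Answer: [F, G, C, B, A, E, D]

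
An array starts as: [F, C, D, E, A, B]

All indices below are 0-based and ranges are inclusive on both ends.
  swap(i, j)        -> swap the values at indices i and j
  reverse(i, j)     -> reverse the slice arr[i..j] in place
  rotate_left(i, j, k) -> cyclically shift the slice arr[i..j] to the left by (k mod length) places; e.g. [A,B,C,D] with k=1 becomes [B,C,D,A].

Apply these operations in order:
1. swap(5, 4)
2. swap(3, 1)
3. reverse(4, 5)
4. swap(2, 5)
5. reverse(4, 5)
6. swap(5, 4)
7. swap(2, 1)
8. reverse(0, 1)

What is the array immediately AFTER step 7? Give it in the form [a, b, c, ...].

Answer: [F, B, E, C, A, D]

Derivation:
After 1 (swap(5, 4)): [F, C, D, E, B, A]
After 2 (swap(3, 1)): [F, E, D, C, B, A]
After 3 (reverse(4, 5)): [F, E, D, C, A, B]
After 4 (swap(2, 5)): [F, E, B, C, A, D]
After 5 (reverse(4, 5)): [F, E, B, C, D, A]
After 6 (swap(5, 4)): [F, E, B, C, A, D]
After 7 (swap(2, 1)): [F, B, E, C, A, D]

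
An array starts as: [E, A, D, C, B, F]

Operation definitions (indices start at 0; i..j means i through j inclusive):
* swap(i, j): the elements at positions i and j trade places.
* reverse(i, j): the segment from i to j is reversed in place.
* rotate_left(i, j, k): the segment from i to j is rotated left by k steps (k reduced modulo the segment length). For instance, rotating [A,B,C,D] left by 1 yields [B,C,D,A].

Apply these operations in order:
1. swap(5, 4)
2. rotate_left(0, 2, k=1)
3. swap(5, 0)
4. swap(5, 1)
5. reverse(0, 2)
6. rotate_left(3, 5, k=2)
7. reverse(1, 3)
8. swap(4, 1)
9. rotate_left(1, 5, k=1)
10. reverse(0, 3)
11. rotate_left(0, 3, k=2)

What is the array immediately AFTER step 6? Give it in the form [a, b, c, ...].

After 1 (swap(5, 4)): [E, A, D, C, F, B]
After 2 (rotate_left(0, 2, k=1)): [A, D, E, C, F, B]
After 3 (swap(5, 0)): [B, D, E, C, F, A]
After 4 (swap(5, 1)): [B, A, E, C, F, D]
After 5 (reverse(0, 2)): [E, A, B, C, F, D]
After 6 (rotate_left(3, 5, k=2)): [E, A, B, D, C, F]

Answer: [E, A, B, D, C, F]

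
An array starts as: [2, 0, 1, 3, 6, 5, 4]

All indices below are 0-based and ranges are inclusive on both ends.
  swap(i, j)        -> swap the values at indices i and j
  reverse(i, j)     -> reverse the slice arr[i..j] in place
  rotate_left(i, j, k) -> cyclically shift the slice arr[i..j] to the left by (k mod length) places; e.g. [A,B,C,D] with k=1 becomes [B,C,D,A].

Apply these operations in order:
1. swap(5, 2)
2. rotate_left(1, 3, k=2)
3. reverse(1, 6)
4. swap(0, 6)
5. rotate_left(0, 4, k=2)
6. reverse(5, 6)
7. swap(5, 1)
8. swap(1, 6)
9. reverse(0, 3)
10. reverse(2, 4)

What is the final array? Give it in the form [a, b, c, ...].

Answer: [3, 5, 4, 1, 0, 6, 2]

Derivation:
After 1 (swap(5, 2)): [2, 0, 5, 3, 6, 1, 4]
After 2 (rotate_left(1, 3, k=2)): [2, 3, 0, 5, 6, 1, 4]
After 3 (reverse(1, 6)): [2, 4, 1, 6, 5, 0, 3]
After 4 (swap(0, 6)): [3, 4, 1, 6, 5, 0, 2]
After 5 (rotate_left(0, 4, k=2)): [1, 6, 5, 3, 4, 0, 2]
After 6 (reverse(5, 6)): [1, 6, 5, 3, 4, 2, 0]
After 7 (swap(5, 1)): [1, 2, 5, 3, 4, 6, 0]
After 8 (swap(1, 6)): [1, 0, 5, 3, 4, 6, 2]
After 9 (reverse(0, 3)): [3, 5, 0, 1, 4, 6, 2]
After 10 (reverse(2, 4)): [3, 5, 4, 1, 0, 6, 2]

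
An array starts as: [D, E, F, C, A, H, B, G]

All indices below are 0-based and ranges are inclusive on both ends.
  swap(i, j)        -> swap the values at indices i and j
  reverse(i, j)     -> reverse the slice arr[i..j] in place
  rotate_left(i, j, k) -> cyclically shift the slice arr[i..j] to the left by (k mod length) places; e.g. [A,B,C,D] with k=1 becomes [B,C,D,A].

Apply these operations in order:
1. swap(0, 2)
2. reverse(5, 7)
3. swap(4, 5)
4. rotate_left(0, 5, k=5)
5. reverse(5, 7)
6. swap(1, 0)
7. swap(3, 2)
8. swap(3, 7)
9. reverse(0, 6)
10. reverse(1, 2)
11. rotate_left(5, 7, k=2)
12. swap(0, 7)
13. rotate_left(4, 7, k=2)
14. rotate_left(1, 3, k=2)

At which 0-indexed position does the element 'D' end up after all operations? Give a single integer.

After 1 (swap(0, 2)): [F, E, D, C, A, H, B, G]
After 2 (reverse(5, 7)): [F, E, D, C, A, G, B, H]
After 3 (swap(4, 5)): [F, E, D, C, G, A, B, H]
After 4 (rotate_left(0, 5, k=5)): [A, F, E, D, C, G, B, H]
After 5 (reverse(5, 7)): [A, F, E, D, C, H, B, G]
After 6 (swap(1, 0)): [F, A, E, D, C, H, B, G]
After 7 (swap(3, 2)): [F, A, D, E, C, H, B, G]
After 8 (swap(3, 7)): [F, A, D, G, C, H, B, E]
After 9 (reverse(0, 6)): [B, H, C, G, D, A, F, E]
After 10 (reverse(1, 2)): [B, C, H, G, D, A, F, E]
After 11 (rotate_left(5, 7, k=2)): [B, C, H, G, D, E, A, F]
After 12 (swap(0, 7)): [F, C, H, G, D, E, A, B]
After 13 (rotate_left(4, 7, k=2)): [F, C, H, G, A, B, D, E]
After 14 (rotate_left(1, 3, k=2)): [F, G, C, H, A, B, D, E]

Answer: 6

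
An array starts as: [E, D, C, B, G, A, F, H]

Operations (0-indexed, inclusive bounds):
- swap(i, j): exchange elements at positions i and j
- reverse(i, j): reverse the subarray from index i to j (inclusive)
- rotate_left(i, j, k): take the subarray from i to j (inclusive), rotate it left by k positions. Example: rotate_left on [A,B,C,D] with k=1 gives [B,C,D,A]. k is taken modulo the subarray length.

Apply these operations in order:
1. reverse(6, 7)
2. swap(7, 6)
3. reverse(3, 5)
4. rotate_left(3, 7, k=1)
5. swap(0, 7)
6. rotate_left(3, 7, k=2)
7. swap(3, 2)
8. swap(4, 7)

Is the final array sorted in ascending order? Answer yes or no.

After 1 (reverse(6, 7)): [E, D, C, B, G, A, H, F]
After 2 (swap(7, 6)): [E, D, C, B, G, A, F, H]
After 3 (reverse(3, 5)): [E, D, C, A, G, B, F, H]
After 4 (rotate_left(3, 7, k=1)): [E, D, C, G, B, F, H, A]
After 5 (swap(0, 7)): [A, D, C, G, B, F, H, E]
After 6 (rotate_left(3, 7, k=2)): [A, D, C, F, H, E, G, B]
After 7 (swap(3, 2)): [A, D, F, C, H, E, G, B]
After 8 (swap(4, 7)): [A, D, F, C, B, E, G, H]

Answer: no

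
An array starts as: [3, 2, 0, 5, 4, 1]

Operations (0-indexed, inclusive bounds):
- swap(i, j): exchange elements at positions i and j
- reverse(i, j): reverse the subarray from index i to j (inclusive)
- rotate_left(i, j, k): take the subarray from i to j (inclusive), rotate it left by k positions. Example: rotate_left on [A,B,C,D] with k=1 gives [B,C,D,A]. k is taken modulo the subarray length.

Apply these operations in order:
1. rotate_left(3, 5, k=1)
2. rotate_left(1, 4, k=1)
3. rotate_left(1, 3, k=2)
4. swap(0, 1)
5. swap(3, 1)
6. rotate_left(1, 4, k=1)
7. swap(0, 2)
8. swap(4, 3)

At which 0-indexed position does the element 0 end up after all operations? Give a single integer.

Answer: 1

Derivation:
After 1 (rotate_left(3, 5, k=1)): [3, 2, 0, 4, 1, 5]
After 2 (rotate_left(1, 4, k=1)): [3, 0, 4, 1, 2, 5]
After 3 (rotate_left(1, 3, k=2)): [3, 1, 0, 4, 2, 5]
After 4 (swap(0, 1)): [1, 3, 0, 4, 2, 5]
After 5 (swap(3, 1)): [1, 4, 0, 3, 2, 5]
After 6 (rotate_left(1, 4, k=1)): [1, 0, 3, 2, 4, 5]
After 7 (swap(0, 2)): [3, 0, 1, 2, 4, 5]
After 8 (swap(4, 3)): [3, 0, 1, 4, 2, 5]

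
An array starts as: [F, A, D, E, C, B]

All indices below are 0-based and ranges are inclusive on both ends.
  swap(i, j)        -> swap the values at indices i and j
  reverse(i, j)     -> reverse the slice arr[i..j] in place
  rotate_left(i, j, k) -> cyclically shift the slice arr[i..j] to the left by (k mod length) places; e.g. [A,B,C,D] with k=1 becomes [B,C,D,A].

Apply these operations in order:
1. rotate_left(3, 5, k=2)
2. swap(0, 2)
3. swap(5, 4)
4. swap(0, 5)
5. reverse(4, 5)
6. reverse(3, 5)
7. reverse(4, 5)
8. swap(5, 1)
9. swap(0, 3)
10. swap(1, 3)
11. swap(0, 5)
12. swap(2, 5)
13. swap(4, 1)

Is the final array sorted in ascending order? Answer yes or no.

Answer: yes

Derivation:
After 1 (rotate_left(3, 5, k=2)): [F, A, D, B, E, C]
After 2 (swap(0, 2)): [D, A, F, B, E, C]
After 3 (swap(5, 4)): [D, A, F, B, C, E]
After 4 (swap(0, 5)): [E, A, F, B, C, D]
After 5 (reverse(4, 5)): [E, A, F, B, D, C]
After 6 (reverse(3, 5)): [E, A, F, C, D, B]
After 7 (reverse(4, 5)): [E, A, F, C, B, D]
After 8 (swap(5, 1)): [E, D, F, C, B, A]
After 9 (swap(0, 3)): [C, D, F, E, B, A]
After 10 (swap(1, 3)): [C, E, F, D, B, A]
After 11 (swap(0, 5)): [A, E, F, D, B, C]
After 12 (swap(2, 5)): [A, E, C, D, B, F]
After 13 (swap(4, 1)): [A, B, C, D, E, F]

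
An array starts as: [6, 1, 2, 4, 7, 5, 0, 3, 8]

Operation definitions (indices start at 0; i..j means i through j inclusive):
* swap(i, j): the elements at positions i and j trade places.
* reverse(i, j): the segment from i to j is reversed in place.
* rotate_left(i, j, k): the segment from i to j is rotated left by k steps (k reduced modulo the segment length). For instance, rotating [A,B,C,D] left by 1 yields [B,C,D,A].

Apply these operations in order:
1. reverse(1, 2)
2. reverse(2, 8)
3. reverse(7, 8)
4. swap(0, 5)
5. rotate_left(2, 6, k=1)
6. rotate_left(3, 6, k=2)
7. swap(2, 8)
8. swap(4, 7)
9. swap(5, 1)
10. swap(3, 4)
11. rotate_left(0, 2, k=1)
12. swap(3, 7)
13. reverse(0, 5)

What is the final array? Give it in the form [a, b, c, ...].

Answer: [2, 7, 8, 5, 4, 0, 6, 1, 3]

Derivation:
After 1 (reverse(1, 2)): [6, 2, 1, 4, 7, 5, 0, 3, 8]
After 2 (reverse(2, 8)): [6, 2, 8, 3, 0, 5, 7, 4, 1]
After 3 (reverse(7, 8)): [6, 2, 8, 3, 0, 5, 7, 1, 4]
After 4 (swap(0, 5)): [5, 2, 8, 3, 0, 6, 7, 1, 4]
After 5 (rotate_left(2, 6, k=1)): [5, 2, 3, 0, 6, 7, 8, 1, 4]
After 6 (rotate_left(3, 6, k=2)): [5, 2, 3, 7, 8, 0, 6, 1, 4]
After 7 (swap(2, 8)): [5, 2, 4, 7, 8, 0, 6, 1, 3]
After 8 (swap(4, 7)): [5, 2, 4, 7, 1, 0, 6, 8, 3]
After 9 (swap(5, 1)): [5, 0, 4, 7, 1, 2, 6, 8, 3]
After 10 (swap(3, 4)): [5, 0, 4, 1, 7, 2, 6, 8, 3]
After 11 (rotate_left(0, 2, k=1)): [0, 4, 5, 1, 7, 2, 6, 8, 3]
After 12 (swap(3, 7)): [0, 4, 5, 8, 7, 2, 6, 1, 3]
After 13 (reverse(0, 5)): [2, 7, 8, 5, 4, 0, 6, 1, 3]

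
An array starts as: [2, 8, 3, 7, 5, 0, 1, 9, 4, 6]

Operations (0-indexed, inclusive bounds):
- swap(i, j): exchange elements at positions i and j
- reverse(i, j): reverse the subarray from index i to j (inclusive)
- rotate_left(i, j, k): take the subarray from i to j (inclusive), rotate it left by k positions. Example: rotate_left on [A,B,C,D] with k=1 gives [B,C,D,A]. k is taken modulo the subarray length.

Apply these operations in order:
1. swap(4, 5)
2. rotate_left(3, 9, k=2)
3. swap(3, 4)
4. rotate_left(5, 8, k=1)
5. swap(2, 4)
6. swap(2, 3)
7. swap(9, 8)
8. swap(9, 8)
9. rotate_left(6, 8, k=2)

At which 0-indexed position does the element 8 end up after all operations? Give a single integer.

Answer: 1

Derivation:
After 1 (swap(4, 5)): [2, 8, 3, 7, 0, 5, 1, 9, 4, 6]
After 2 (rotate_left(3, 9, k=2)): [2, 8, 3, 5, 1, 9, 4, 6, 7, 0]
After 3 (swap(3, 4)): [2, 8, 3, 1, 5, 9, 4, 6, 7, 0]
After 4 (rotate_left(5, 8, k=1)): [2, 8, 3, 1, 5, 4, 6, 7, 9, 0]
After 5 (swap(2, 4)): [2, 8, 5, 1, 3, 4, 6, 7, 9, 0]
After 6 (swap(2, 3)): [2, 8, 1, 5, 3, 4, 6, 7, 9, 0]
After 7 (swap(9, 8)): [2, 8, 1, 5, 3, 4, 6, 7, 0, 9]
After 8 (swap(9, 8)): [2, 8, 1, 5, 3, 4, 6, 7, 9, 0]
After 9 (rotate_left(6, 8, k=2)): [2, 8, 1, 5, 3, 4, 9, 6, 7, 0]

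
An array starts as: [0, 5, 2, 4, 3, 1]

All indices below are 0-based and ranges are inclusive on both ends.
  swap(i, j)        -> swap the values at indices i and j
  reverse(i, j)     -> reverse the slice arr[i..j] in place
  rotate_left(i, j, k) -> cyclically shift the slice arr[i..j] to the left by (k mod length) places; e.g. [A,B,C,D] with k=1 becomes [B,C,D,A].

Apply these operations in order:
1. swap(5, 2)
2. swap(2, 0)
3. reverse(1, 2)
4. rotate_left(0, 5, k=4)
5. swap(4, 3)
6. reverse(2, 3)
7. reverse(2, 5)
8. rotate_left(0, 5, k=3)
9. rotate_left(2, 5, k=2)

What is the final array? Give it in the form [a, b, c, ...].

After 1 (swap(5, 2)): [0, 5, 1, 4, 3, 2]
After 2 (swap(2, 0)): [1, 5, 0, 4, 3, 2]
After 3 (reverse(1, 2)): [1, 0, 5, 4, 3, 2]
After 4 (rotate_left(0, 5, k=4)): [3, 2, 1, 0, 5, 4]
After 5 (swap(4, 3)): [3, 2, 1, 5, 0, 4]
After 6 (reverse(2, 3)): [3, 2, 5, 1, 0, 4]
After 7 (reverse(2, 5)): [3, 2, 4, 0, 1, 5]
After 8 (rotate_left(0, 5, k=3)): [0, 1, 5, 3, 2, 4]
After 9 (rotate_left(2, 5, k=2)): [0, 1, 2, 4, 5, 3]

Answer: [0, 1, 2, 4, 5, 3]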